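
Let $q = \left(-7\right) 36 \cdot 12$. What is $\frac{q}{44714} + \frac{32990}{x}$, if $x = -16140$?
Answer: $- \frac{76196111}{36084198} \approx -2.1116$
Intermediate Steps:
$q = -3024$ ($q = \left(-252\right) 12 = -3024$)
$\frac{q}{44714} + \frac{32990}{x} = - \frac{3024}{44714} + \frac{32990}{-16140} = \left(-3024\right) \frac{1}{44714} + 32990 \left(- \frac{1}{16140}\right) = - \frac{1512}{22357} - \frac{3299}{1614} = - \frac{76196111}{36084198}$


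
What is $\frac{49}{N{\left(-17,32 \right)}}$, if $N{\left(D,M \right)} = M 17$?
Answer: $\frac{49}{544} \approx 0.090074$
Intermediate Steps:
$N{\left(D,M \right)} = 17 M$
$\frac{49}{N{\left(-17,32 \right)}} = \frac{49}{17 \cdot 32} = \frac{49}{544}$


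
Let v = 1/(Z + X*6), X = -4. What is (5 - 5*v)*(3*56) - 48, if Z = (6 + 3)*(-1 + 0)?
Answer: 8992/11 ≈ 817.45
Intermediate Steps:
Z = -9 (Z = 9*(-1) = -9)
v = -1/33 (v = 1/(-9 - 4*6) = 1/(-9 - 24) = 1/(-33) = -1/33 ≈ -0.030303)
(5 - 5*v)*(3*56) - 48 = (5 - 5*(-1/33))*(3*56) - 48 = (5 + 5/33)*168 - 48 = (170/33)*168 - 48 = 9520/11 - 48 = 8992/11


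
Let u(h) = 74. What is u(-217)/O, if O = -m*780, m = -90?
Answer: 37/35100 ≈ 0.0010541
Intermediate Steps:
O = 70200 (O = -(-90)*780 = -1*(-70200) = 70200)
u(-217)/O = 74/70200 = 74*(1/70200) = 37/35100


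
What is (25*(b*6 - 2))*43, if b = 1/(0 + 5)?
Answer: -860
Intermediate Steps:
b = 1/5 ≈ 0.20000
(25*(b*6 - 2))*43 = (25*((1/5)*6 - 2))*43 = (25*(6/5 - 2))*43 = (25*(-4/5))*43 = -20*43 = -860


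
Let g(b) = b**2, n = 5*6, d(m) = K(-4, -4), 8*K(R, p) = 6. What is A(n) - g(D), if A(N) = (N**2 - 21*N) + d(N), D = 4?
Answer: 1019/4 ≈ 254.75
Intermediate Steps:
K(R, p) = 3/4 (K(R, p) = (1/8)*6 = 3/4)
d(m) = 3/4
n = 30
A(N) = 3/4 + N**2 - 21*N (A(N) = (N**2 - 21*N) + 3/4 = 3/4 + N**2 - 21*N)
A(n) - g(D) = (3/4 + 30**2 - 21*30) - 1*4**2 = (3/4 + 900 - 630) - 1*16 = 1083/4 - 16 = 1019/4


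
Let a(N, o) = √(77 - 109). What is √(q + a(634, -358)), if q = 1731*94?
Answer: √(162714 + 4*I*√2) ≈ 403.38 + 0.007*I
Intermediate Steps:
q = 162714
a(N, o) = 4*I*√2 (a(N, o) = √(-32) = 4*I*√2)
√(q + a(634, -358)) = √(162714 + 4*I*√2)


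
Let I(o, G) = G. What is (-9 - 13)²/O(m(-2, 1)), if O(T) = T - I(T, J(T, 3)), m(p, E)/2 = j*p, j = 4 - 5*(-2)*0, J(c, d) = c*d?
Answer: 121/8 ≈ 15.125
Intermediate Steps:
j = 4 (j = 4 - (-10)*0 = 4 - 1*0 = 4 + 0 = 4)
m(p, E) = 8*p (m(p, E) = 2*(4*p) = 8*p)
O(T) = -2*T (O(T) = T - T*3 = T - 3*T = -2*T)
(-9 - 13)²/O(m(-2, 1)) = (-9 - 13)²/((-16*(-2))) = (-22)²/((-2*(-16))) = 484/32 = 484*(1/32) = 121/8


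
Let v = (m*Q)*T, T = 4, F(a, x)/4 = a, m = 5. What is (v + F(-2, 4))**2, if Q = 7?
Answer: 17424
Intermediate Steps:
F(a, x) = 4*a
v = 140 (v = (5*7)*4 = 35*4 = 140)
(v + F(-2, 4))**2 = (140 + 4*(-2))**2 = (140 - 8)**2 = 132**2 = 17424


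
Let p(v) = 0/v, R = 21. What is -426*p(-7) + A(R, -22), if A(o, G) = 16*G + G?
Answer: -374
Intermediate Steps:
A(o, G) = 17*G
p(v) = 0
-426*p(-7) + A(R, -22) = -426*0 + 17*(-22) = 0 - 374 = -374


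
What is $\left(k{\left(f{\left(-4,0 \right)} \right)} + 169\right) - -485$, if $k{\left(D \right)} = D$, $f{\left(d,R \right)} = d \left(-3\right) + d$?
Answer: $662$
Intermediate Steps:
$f{\left(d,R \right)} = - 2 d$ ($f{\left(d,R \right)} = - 3 d + d = - 2 d$)
$\left(k{\left(f{\left(-4,0 \right)} \right)} + 169\right) - -485 = \left(\left(-2\right) \left(-4\right) + 169\right) - -485 = \left(8 + 169\right) + 485 = 177 + 485 = 662$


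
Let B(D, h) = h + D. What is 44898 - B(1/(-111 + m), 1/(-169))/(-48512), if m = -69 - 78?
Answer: 94969157616725/2115220224 ≈ 44898.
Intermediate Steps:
m = -147
B(D, h) = D + h
44898 - B(1/(-111 + m), 1/(-169))/(-48512) = 44898 - (1/(-111 - 147) + 1/(-169))/(-48512) = 44898 - (1/(-258) - 1/169)*(-1)/48512 = 44898 - (-1/258 - 1/169)*(-1)/48512 = 44898 - (-427)*(-1)/(43602*48512) = 44898 - 1*427/2115220224 = 44898 - 427/2115220224 = 94969157616725/2115220224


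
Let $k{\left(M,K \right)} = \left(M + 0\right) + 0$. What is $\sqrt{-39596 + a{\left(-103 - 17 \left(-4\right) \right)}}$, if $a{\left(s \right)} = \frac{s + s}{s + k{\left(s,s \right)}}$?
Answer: $i \sqrt{39595} \approx 198.98 i$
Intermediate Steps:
$k{\left(M,K \right)} = M$ ($k{\left(M,K \right)} = M + 0 = M$)
$a{\left(s \right)} = 1$ ($a{\left(s \right)} = \frac{s + s}{s + s} = \frac{2 s}{2 s} = 2 s \frac{1}{2 s} = 1$)
$\sqrt{-39596 + a{\left(-103 - 17 \left(-4\right) \right)}} = \sqrt{-39596 + 1} = \sqrt{-39595} = i \sqrt{39595}$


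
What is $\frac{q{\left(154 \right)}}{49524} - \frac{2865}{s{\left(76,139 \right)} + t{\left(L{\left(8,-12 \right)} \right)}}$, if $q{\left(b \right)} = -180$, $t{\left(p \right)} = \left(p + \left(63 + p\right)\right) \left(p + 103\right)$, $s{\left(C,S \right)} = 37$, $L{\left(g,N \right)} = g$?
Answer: $- \frac{11955945}{36342362} \approx -0.32898$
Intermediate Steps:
$t{\left(p \right)} = \left(63 + 2 p\right) \left(103 + p\right)$
$\frac{q{\left(154 \right)}}{49524} - \frac{2865}{s{\left(76,139 \right)} + t{\left(L{\left(8,-12 \right)} \right)}} = - \frac{180}{49524} - \frac{2865}{37 + \left(6489 + 2 \cdot 8^{2} + 269 \cdot 8\right)} = \left(-180\right) \frac{1}{49524} - \frac{2865}{37 + \left(6489 + 2 \cdot 64 + 2152\right)} = - \frac{15}{4127} - \frac{2865}{37 + \left(6489 + 128 + 2152\right)} = - \frac{15}{4127} - \frac{2865}{37 + 8769} = - \frac{15}{4127} - \frac{2865}{8806} = - \frac{11955945}{36342362}$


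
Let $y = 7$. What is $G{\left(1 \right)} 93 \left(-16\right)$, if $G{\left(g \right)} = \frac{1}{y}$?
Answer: $- \frac{1488}{7} \approx -212.57$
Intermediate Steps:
$G{\left(g \right)} = \frac{1}{7}$
$G{\left(1 \right)} 93 \left(-16\right) = \frac{1}{7} \cdot 93 \left(-16\right) = \frac{93}{7} \left(-16\right) = - \frac{1488}{7}$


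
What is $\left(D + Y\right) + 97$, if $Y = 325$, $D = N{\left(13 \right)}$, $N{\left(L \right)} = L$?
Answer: $435$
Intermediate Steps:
$D = 13$
$\left(D + Y\right) + 97 = \left(13 + 325\right) + 97 = 338 + 97 = 435$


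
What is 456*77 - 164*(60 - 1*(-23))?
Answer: 21500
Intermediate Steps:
456*77 - 164*(60 - 1*(-23)) = 35112 - 164*(60 + 23) = 35112 - 164*83 = 35112 - 13612 = 21500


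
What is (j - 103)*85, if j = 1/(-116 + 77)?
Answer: -341530/39 ≈ -8757.2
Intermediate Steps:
j = -1/39 (j = 1/(-39) = -1/39 ≈ -0.025641)
(j - 103)*85 = (-1/39 - 103)*85 = -4018/39*85 = -341530/39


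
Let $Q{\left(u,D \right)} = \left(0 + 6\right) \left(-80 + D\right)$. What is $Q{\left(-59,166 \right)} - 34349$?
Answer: $-33833$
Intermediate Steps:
$Q{\left(u,D \right)} = -480 + 6 D$ ($Q{\left(u,D \right)} = 6 \left(-80 + D\right) = -480 + 6 D$)
$Q{\left(-59,166 \right)} - 34349 = \left(-480 + 6 \cdot 166\right) - 34349 = \left(-480 + 996\right) - 34349 = 516 - 34349 = -33833$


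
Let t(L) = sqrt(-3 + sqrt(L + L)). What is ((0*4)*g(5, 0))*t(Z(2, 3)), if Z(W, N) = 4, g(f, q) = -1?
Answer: 0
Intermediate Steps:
t(L) = sqrt(-3 + sqrt(2)*sqrt(L)) (t(L) = sqrt(-3 + sqrt(2*L)) = sqrt(-3 + sqrt(2)*sqrt(L)))
((0*4)*g(5, 0))*t(Z(2, 3)) = ((0*4)*(-1))*sqrt(-3 + sqrt(2)*sqrt(4)) = (0*(-1))*sqrt(-3 + sqrt(2)*2) = 0*sqrt(-3 + 2*sqrt(2)) = 0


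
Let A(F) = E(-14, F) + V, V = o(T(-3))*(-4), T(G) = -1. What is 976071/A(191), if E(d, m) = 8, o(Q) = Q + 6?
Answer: -325357/4 ≈ -81339.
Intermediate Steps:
o(Q) = 6 + Q
V = -20 (V = (6 - 1)*(-4) = 5*(-4) = -20)
A(F) = -12 (A(F) = 8 - 20 = -12)
976071/A(191) = 976071/(-12) = 976071*(-1/12) = -325357/4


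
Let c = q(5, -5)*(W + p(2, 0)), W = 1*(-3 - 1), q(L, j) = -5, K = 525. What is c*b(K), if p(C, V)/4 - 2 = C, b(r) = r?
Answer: -31500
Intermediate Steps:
W = -4 (W = 1*(-4) = -4)
p(C, V) = 8 + 4*C
c = -60 (c = -5*(-4 + (8 + 4*2)) = -5*(-4 + (8 + 8)) = -5*(-4 + 16) = -5*12 = -60)
c*b(K) = -60*525 = -31500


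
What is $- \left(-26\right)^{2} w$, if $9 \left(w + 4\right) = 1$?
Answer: $\frac{23660}{9} \approx 2628.9$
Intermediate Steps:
$w = - \frac{35}{9}$ ($w = -4 + \frac{1}{9} \cdot 1 = -4 + \frac{1}{9} = - \frac{35}{9} \approx -3.8889$)
$- \left(-26\right)^{2} w = - \left(-26\right)^{2} \left(- \frac{35}{9}\right) = \left(-1\right) 676 \left(- \frac{35}{9}\right) = \left(-676\right) \left(- \frac{35}{9}\right) = \frac{23660}{9}$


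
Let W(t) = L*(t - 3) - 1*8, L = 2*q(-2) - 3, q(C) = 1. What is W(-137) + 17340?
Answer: 17472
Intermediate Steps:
L = -1 (L = 2*1 - 3 = 2 - 3 = -1)
W(t) = -5 - t (W(t) = -(t - 3) - 1*8 = -(-3 + t) - 8 = (3 - t) - 8 = -5 - t)
W(-137) + 17340 = (-5 - 1*(-137)) + 17340 = (-5 + 137) + 17340 = 132 + 17340 = 17472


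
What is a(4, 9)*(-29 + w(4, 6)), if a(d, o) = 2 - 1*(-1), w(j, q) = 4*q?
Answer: -15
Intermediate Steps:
a(d, o) = 3 (a(d, o) = 2 + 1 = 3)
a(4, 9)*(-29 + w(4, 6)) = 3*(-29 + 4*6) = 3*(-29 + 24) = 3*(-5) = -15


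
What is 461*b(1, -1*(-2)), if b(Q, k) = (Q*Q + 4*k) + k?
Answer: 5071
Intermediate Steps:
b(Q, k) = Q² + 5*k (b(Q, k) = (Q² + 4*k) + k = Q² + 5*k)
461*b(1, -1*(-2)) = 461*(1² + 5*(-1*(-2))) = 461*(1 + 5*2) = 461*(1 + 10) = 461*11 = 5071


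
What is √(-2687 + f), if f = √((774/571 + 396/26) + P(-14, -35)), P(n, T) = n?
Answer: √(-148056196223 + 7423*√142506754)/7423 ≈ 51.821*I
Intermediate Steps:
f = √142506754/7423 (f = √((774/571 + 396/26) - 14) = √((774*(1/571) + 396*(1/26)) - 14) = √((774/571 + 198/13) - 14) = √(123120/7423 - 14) = √(19198/7423) = √142506754/7423 ≈ 1.6082)
√(-2687 + f) = √(-2687 + √142506754/7423)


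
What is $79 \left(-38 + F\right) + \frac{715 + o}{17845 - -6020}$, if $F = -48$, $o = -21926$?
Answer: $- \frac{162160021}{23865} \approx -6794.9$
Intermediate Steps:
$79 \left(-38 + F\right) + \frac{715 + o}{17845 - -6020} = 79 \left(-38 - 48\right) + \frac{715 - 21926}{17845 - -6020} = 79 \left(-86\right) - \frac{21211}{17845 + \left(-3861 + 9881\right)} = -6794 - \frac{21211}{17845 + 6020} = -6794 - \frac{21211}{23865} = - \frac{162160021}{23865}$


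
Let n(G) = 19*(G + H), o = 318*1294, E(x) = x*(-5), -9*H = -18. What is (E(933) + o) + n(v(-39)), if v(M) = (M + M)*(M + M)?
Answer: 522461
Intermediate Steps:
H = 2 (H = -⅑*(-18) = 2)
E(x) = -5*x
v(M) = 4*M² (v(M) = (2*M)*(2*M) = 4*M²)
o = 411492
n(G) = 38 + 19*G (n(G) = 19*(G + 2) = 19*(2 + G) = 38 + 19*G)
(E(933) + o) + n(v(-39)) = (-5*933 + 411492) + (38 + 19*(4*(-39)²)) = (-4665 + 411492) + (38 + 19*(4*1521)) = 406827 + (38 + 19*6084) = 406827 + (38 + 115596) = 406827 + 115634 = 522461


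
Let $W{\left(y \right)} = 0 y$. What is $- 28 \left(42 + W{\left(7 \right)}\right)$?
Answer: $-1176$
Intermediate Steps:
$W{\left(y \right)} = 0$
$- 28 \left(42 + W{\left(7 \right)}\right) = - 28 \left(42 + 0\right) = \left(-28\right) 42 = -1176$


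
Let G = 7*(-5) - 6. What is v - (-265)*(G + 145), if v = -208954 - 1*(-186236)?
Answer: 4842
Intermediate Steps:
v = -22718 (v = -208954 + 186236 = -22718)
G = -41 (G = -35 - 6 = -41)
v - (-265)*(G + 145) = -22718 - (-265)*(-41 + 145) = -22718 - (-265)*104 = -22718 - 1*(-27560) = -22718 + 27560 = 4842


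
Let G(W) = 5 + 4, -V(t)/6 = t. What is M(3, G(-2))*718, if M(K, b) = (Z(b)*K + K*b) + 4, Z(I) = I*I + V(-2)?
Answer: 222580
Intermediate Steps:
V(t) = -6*t
G(W) = 9
Z(I) = 12 + I² (Z(I) = I*I - 6*(-2) = I² + 12 = 12 + I²)
M(K, b) = 4 + K*b + K*(12 + b²) (M(K, b) = ((12 + b²)*K + K*b) + 4 = (K*(12 + b²) + K*b) + 4 = (K*b + K*(12 + b²)) + 4 = 4 + K*b + K*(12 + b²))
M(3, G(-2))*718 = (4 + 3*9 + 3*(12 + 9²))*718 = (4 + 27 + 3*(12 + 81))*718 = (4 + 27 + 3*93)*718 = (4 + 27 + 279)*718 = 310*718 = 222580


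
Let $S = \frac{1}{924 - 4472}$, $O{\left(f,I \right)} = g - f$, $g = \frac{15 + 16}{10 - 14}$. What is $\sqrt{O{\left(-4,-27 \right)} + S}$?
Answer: $\frac{i \sqrt{11802422}}{1774} \approx 1.9366 i$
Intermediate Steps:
$g = - \frac{31}{4}$ ($g = \frac{31}{-4} = 31 \left(- \frac{1}{4}\right) = - \frac{31}{4} \approx -7.75$)
$O{\left(f,I \right)} = - \frac{31}{4} - f$
$S = - \frac{1}{3548}$ ($S = \frac{1}{-3548} = - \frac{1}{3548} \approx -0.00028185$)
$\sqrt{O{\left(-4,-27 \right)} + S} = \sqrt{\left(- \frac{31}{4} - -4\right) - \frac{1}{3548}} = \sqrt{\left(- \frac{31}{4} + 4\right) - \frac{1}{3548}} = \sqrt{- \frac{15}{4} - \frac{1}{3548}} = \sqrt{- \frac{6653}{1774}} = \frac{i \sqrt{11802422}}{1774}$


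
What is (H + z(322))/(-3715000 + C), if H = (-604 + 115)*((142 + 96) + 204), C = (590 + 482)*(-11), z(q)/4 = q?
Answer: 107425/1863396 ≈ 0.057650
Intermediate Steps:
z(q) = 4*q
C = -11792 (C = 1072*(-11) = -11792)
H = -216138 (H = -489*(238 + 204) = -489*442 = -216138)
(H + z(322))/(-3715000 + C) = (-216138 + 4*322)/(-3715000 - 11792) = (-216138 + 1288)/(-3726792) = -214850*(-1/3726792) = 107425/1863396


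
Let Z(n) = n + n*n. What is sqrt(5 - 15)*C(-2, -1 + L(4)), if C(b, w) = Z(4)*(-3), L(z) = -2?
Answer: -60*I*sqrt(10) ≈ -189.74*I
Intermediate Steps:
Z(n) = n + n**2
C(b, w) = -60 (C(b, w) = (4*(1 + 4))*(-3) = (4*5)*(-3) = 20*(-3) = -60)
sqrt(5 - 15)*C(-2, -1 + L(4)) = sqrt(5 - 15)*(-60) = sqrt(-10)*(-60) = (I*sqrt(10))*(-60) = -60*I*sqrt(10)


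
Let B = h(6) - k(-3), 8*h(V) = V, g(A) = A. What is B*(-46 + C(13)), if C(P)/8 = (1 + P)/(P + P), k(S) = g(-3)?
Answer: -4065/26 ≈ -156.35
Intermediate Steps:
h(V) = V/8
k(S) = -3
C(P) = 4*(1 + P)/P (C(P) = 8*((1 + P)/(P + P)) = 8*((1 + P)/((2*P))) = 8*((1 + P)*(1/(2*P))) = 8*((1 + P)/(2*P)) = 4*(1 + P)/P)
B = 15/4 (B = (⅛)*6 - 1*(-3) = ¾ + 3 = 15/4 ≈ 3.7500)
B*(-46 + C(13)) = 15*(-46 + (4 + 4/13))/4 = 15*(-46 + 56/13)/4 = (15/4)*(-542/13) = -4065/26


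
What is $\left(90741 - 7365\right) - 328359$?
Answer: $-244983$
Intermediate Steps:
$\left(90741 - 7365\right) - 328359 = 83376 - 328359 = -244983$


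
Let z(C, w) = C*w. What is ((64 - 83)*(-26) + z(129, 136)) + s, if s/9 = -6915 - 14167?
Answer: -171700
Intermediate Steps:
s = -189738 (s = 9*(-6915 - 14167) = 9*(-21082) = -189738)
((64 - 83)*(-26) + z(129, 136)) + s = ((64 - 83)*(-26) + 129*136) - 189738 = (-19*(-26) + 17544) - 189738 = (494 + 17544) - 189738 = 18038 - 189738 = -171700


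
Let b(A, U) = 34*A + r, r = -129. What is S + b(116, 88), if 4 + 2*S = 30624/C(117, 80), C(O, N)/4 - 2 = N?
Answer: 158247/41 ≈ 3859.7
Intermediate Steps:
C(O, N) = 8 + 4*N
b(A, U) = -129 + 34*A (b(A, U) = 34*A - 129 = -129 + 34*A)
S = 1832/41 (S = -2 + (30624/(8 + 4*80))/2 = -2 + (30624/(8 + 320))/2 = -2 + (30624/328)/2 = -2 + (30624*(1/328))/2 = -2 + (½)*(3828/41) = -2 + 1914/41 = 1832/41 ≈ 44.683)
S + b(116, 88) = 1832/41 + (-129 + 34*116) = 1832/41 + (-129 + 3944) = 1832/41 + 3815 = 158247/41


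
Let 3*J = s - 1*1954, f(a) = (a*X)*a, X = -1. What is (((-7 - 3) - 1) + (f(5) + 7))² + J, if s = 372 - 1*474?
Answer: 467/3 ≈ 155.67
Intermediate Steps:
s = -102 (s = 372 - 474 = -102)
f(a) = -a² (f(a) = (a*(-1))*a = (-a)*a = -a²)
J = -2056/3 (J = (-102 - 1*1954)/3 = (-102 - 1954)/3 = (⅓)*(-2056) = -2056/3 ≈ -685.33)
(((-7 - 3) - 1) + (f(5) + 7))² + J = (((-7 - 3) - 1) + (-1*5² + 7))² - 2056/3 = ((-10 - 1) + (-1*25 + 7))² - 2056/3 = (-11 + (-25 + 7))² - 2056/3 = (-11 - 18)² - 2056/3 = (-29)² - 2056/3 = 841 - 2056/3 = 467/3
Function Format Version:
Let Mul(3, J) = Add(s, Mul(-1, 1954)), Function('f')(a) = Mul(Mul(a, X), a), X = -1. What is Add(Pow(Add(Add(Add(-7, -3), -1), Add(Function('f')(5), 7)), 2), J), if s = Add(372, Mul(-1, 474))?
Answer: Rational(467, 3) ≈ 155.67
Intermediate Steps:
s = -102 (s = Add(372, -474) = -102)
Function('f')(a) = Mul(-1, Pow(a, 2)) (Function('f')(a) = Mul(Mul(a, -1), a) = Mul(Mul(-1, a), a) = Mul(-1, Pow(a, 2)))
J = Rational(-2056, 3) (J = Mul(Rational(1, 3), Add(-102, Mul(-1, 1954))) = Mul(Rational(1, 3), Add(-102, -1954)) = Mul(Rational(1, 3), -2056) = Rational(-2056, 3) ≈ -685.33)
Add(Pow(Add(Add(Add(-7, -3), -1), Add(Function('f')(5), 7)), 2), J) = Add(Pow(Add(Add(Add(-7, -3), -1), Add(Mul(-1, Pow(5, 2)), 7)), 2), Rational(-2056, 3)) = Add(Pow(Add(Add(-10, -1), Add(Mul(-1, 25), 7)), 2), Rational(-2056, 3)) = Add(Pow(Add(-11, Add(-25, 7)), 2), Rational(-2056, 3)) = Add(Pow(Add(-11, -18), 2), Rational(-2056, 3)) = Add(Pow(-29, 2), Rational(-2056, 3)) = Add(841, Rational(-2056, 3)) = Rational(467, 3)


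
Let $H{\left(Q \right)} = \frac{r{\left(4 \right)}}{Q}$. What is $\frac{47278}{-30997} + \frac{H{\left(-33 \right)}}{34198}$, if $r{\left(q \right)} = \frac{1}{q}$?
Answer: $- \frac{213419352805}{139924673592} \approx -1.5252$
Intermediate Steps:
$H{\left(Q \right)} = \frac{1}{4 Q}$
$\frac{47278}{-30997} + \frac{H{\left(-33 \right)}}{34198} = \frac{47278}{-30997} + \frac{\frac{1}{4} \frac{1}{-33}}{34198} = 47278 \left(- \frac{1}{30997}\right) + \frac{1}{4} \left(- \frac{1}{33}\right) \frac{1}{34198} = - \frac{47278}{30997} - \frac{1}{4514136} = - \frac{213419352805}{139924673592}$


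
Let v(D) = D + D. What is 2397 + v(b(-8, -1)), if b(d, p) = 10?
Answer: 2417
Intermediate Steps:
v(D) = 2*D
2397 + v(b(-8, -1)) = 2397 + 2*10 = 2397 + 20 = 2417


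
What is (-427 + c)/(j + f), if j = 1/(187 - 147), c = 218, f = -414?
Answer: 8360/16559 ≈ 0.50486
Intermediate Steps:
j = 1/40 ≈ 0.025000
(-427 + c)/(j + f) = (-427 + 218)/(1/40 - 414) = -209/(-16559/40) = -209*(-40/16559) = 8360/16559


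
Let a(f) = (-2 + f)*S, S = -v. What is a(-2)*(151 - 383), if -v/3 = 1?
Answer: 2784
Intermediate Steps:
v = -3 (v = -3*1 = -3)
S = 3 (S = -1*(-3) = 3)
a(f) = -6 + 3*f (a(f) = (-2 + f)*3 = -6 + 3*f)
a(-2)*(151 - 383) = (-6 + 3*(-2))*(151 - 383) = (-6 - 6)*(-232) = -12*(-232) = 2784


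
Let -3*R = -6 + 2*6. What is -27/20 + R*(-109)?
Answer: 4333/20 ≈ 216.65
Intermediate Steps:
R = -2 (R = -(-6 + 2*6)/3 = -(-6 + 12)/3 = -⅓*6 = -2)
-27/20 + R*(-109) = -27/20 - 2*(-109) = -27*1/20 + 218 = -27/20 + 218 = 4333/20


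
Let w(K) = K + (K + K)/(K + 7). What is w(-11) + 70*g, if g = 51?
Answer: 7129/2 ≈ 3564.5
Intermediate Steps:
w(K) = K + 2*K/(7 + K) (w(K) = K + (2*K)/(7 + K) = K + 2*K/(7 + K))
w(-11) + 70*g = -11*(9 - 11)/(7 - 11) + 70*51 = -11*(-2)/(-4) + 3570 = -11*(-1/4)*(-2) + 3570 = -11/2 + 3570 = 7129/2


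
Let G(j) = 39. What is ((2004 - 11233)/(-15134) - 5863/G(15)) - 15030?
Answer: -689189807/45402 ≈ -15180.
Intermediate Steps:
((2004 - 11233)/(-15134) - 5863/G(15)) - 15030 = ((2004 - 11233)/(-15134) - 5863/39) - 15030 = (-9229*(-1/15134) - 5863*1/39) - 15030 = (9229/15134 - 451/3) - 15030 = -6797747/45402 - 15030 = -689189807/45402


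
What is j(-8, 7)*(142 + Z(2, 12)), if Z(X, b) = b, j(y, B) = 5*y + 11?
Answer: -4466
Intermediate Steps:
j(y, B) = 11 + 5*y
j(-8, 7)*(142 + Z(2, 12)) = (11 + 5*(-8))*(142 + 12) = (11 - 40)*154 = -29*154 = -4466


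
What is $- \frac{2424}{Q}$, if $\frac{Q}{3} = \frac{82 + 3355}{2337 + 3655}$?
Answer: $- \frac{691648}{491} \approx -1408.7$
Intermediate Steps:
$Q = \frac{1473}{856}$ ($Q = 3 \frac{82 + 3355}{2337 + 3655} = 3 \cdot \frac{3437}{5992} = 3 \cdot 3437 \cdot \frac{1}{5992} = 3 \cdot \frac{491}{856} = \frac{1473}{856} \approx 1.7208$)
$- \frac{2424}{Q} = - \frac{2424}{\frac{1473}{856}} = \left(-2424\right) \frac{856}{1473} = - \frac{691648}{491}$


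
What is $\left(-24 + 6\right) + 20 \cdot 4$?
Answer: $62$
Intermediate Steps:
$\left(-24 + 6\right) + 20 \cdot 4 = -18 + 80 = 62$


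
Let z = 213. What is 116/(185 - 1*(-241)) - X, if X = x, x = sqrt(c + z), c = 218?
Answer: 58/213 - sqrt(431) ≈ -20.488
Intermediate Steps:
x = sqrt(431) (x = sqrt(218 + 213) = sqrt(431) ≈ 20.761)
X = sqrt(431) ≈ 20.761
116/(185 - 1*(-241)) - X = 116/(185 - 1*(-241)) - sqrt(431) = 116/(185 + 241) - sqrt(431) = 116/426 - sqrt(431) = 116*(1/426) - sqrt(431) = 58/213 - sqrt(431)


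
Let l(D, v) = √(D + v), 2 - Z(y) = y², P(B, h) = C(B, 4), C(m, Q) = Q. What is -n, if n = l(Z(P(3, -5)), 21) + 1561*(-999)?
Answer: 1559439 - √7 ≈ 1.5594e+6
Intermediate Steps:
P(B, h) = 4
Z(y) = 2 - y²
n = -1559439 + √7 (n = √((2 - 1*4²) + 21) + 1561*(-999) = √((2 - 1*16) + 21) - 1559439 = √((2 - 16) + 21) - 1559439 = √(-14 + 21) - 1559439 = √7 - 1559439 = -1559439 + √7 ≈ -1.5594e+6)
-n = -(-1559439 + √7) = 1559439 - √7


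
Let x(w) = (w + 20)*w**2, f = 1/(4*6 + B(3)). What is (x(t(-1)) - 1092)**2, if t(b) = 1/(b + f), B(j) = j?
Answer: 354704300624025/308915776 ≈ 1.1482e+6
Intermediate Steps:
f = 1/27 (f = 1/(4*6 + 3) = 1/(24 + 3) = 1/27 ≈ 0.037037)
t(b) = 1/(1/27 + b) (t(b) = 1/(b + 1/27) = 1/(1/27 + b))
x(w) = w**2*(20 + w) (x(w) = (20 + w)*w**2 = w**2*(20 + w))
(x(t(-1)) - 1092)**2 = ((27/(1 + 27*(-1)))**2*(20 + 27/(1 + 27*(-1))) - 1092)**2 = ((27/(1 - 27))**2*(20 + 27/(1 - 27)) - 1092)**2 = ((27/(-26))**2*(20 + 27/(-26)) - 1092)**2 = ((27*(-1/26))**2*(20 + 27*(-1/26)) - 1092)**2 = ((-27/26)**2*(20 - 27/26) - 1092)**2 = ((729/676)*(493/26) - 1092)**2 = (359397/17576 - 1092)**2 = (-18833595/17576)**2 = 354704300624025/308915776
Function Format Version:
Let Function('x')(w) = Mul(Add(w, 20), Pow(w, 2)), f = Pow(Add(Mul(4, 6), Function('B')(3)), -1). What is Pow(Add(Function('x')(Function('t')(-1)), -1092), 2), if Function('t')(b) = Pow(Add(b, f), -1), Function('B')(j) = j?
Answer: Rational(354704300624025, 308915776) ≈ 1.1482e+6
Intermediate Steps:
f = Rational(1, 27) (f = Pow(Add(Mul(4, 6), 3), -1) = Pow(Add(24, 3), -1) = Pow(27, -1) = Rational(1, 27) ≈ 0.037037)
Function('t')(b) = Pow(Add(Rational(1, 27), b), -1) (Function('t')(b) = Pow(Add(b, Rational(1, 27)), -1) = Pow(Add(Rational(1, 27), b), -1))
Function('x')(w) = Mul(Pow(w, 2), Add(20, w)) (Function('x')(w) = Mul(Add(20, w), Pow(w, 2)) = Mul(Pow(w, 2), Add(20, w)))
Pow(Add(Function('x')(Function('t')(-1)), -1092), 2) = Pow(Add(Mul(Pow(Mul(27, Pow(Add(1, Mul(27, -1)), -1)), 2), Add(20, Mul(27, Pow(Add(1, Mul(27, -1)), -1)))), -1092), 2) = Pow(Add(Mul(Pow(Mul(27, Pow(Add(1, -27), -1)), 2), Add(20, Mul(27, Pow(Add(1, -27), -1)))), -1092), 2) = Pow(Add(Mul(Pow(Mul(27, Pow(-26, -1)), 2), Add(20, Mul(27, Pow(-26, -1)))), -1092), 2) = Pow(Add(Mul(Pow(Mul(27, Rational(-1, 26)), 2), Add(20, Mul(27, Rational(-1, 26)))), -1092), 2) = Pow(Add(Mul(Pow(Rational(-27, 26), 2), Add(20, Rational(-27, 26))), -1092), 2) = Pow(Add(Mul(Rational(729, 676), Rational(493, 26)), -1092), 2) = Pow(Add(Rational(359397, 17576), -1092), 2) = Pow(Rational(-18833595, 17576), 2) = Rational(354704300624025, 308915776)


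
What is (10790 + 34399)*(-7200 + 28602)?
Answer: 967134978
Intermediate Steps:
(10790 + 34399)*(-7200 + 28602) = 45189*21402 = 967134978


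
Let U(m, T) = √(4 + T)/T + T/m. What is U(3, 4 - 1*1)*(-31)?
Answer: -31 - 31*√7/3 ≈ -58.339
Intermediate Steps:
U(m, T) = T/m + √(4 + T)/T (U(m, T) = √(4 + T)/T + T/m = T/m + √(4 + T)/T)
U(3, 4 - 1*1)*(-31) = ((4 - 1*1)/3 + √(4 + (4 - 1*1))/(4 - 1*1))*(-31) = ((4 - 1)*(⅓) + √(4 + (4 - 1))/(4 - 1))*(-31) = (3*(⅓) + √(4 + 3)/3)*(-31) = (1 + √7/3)*(-31) = -31 - 31*√7/3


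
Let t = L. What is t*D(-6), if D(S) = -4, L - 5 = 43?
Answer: -192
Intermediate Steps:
L = 48 (L = 5 + 43 = 48)
t = 48
t*D(-6) = 48*(-4) = -192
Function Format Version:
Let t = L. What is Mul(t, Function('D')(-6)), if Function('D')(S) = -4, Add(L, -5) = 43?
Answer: -192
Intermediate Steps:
L = 48 (L = Add(5, 43) = 48)
t = 48
Mul(t, Function('D')(-6)) = Mul(48, -4) = -192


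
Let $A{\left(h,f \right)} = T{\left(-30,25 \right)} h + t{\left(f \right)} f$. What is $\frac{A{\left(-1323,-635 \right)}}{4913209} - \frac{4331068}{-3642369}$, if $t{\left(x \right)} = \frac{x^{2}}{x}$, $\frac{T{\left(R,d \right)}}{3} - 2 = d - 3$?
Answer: $\frac{22401179015773}{17895720152121} \approx 1.2518$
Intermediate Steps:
$T{\left(R,d \right)} = -3 + 3 d$ ($T{\left(R,d \right)} = 6 + 3 \left(d - 3\right) = 6 + 3 \left(-3 + d\right) = 6 + \left(-9 + 3 d\right) = -3 + 3 d$)
$t{\left(x \right)} = x$
$A{\left(h,f \right)} = f^{2} + 72 h$ ($A{\left(h,f \right)} = \left(-3 + 3 \cdot 25\right) h + f f = \left(-3 + 75\right) h + f^{2} = 72 h + f^{2} = f^{2} + 72 h$)
$\frac{A{\left(-1323,-635 \right)}}{4913209} - \frac{4331068}{-3642369} = \frac{\left(-635\right)^{2} + 72 \left(-1323\right)}{4913209} - \frac{4331068}{-3642369} = \left(403225 - 95256\right) \frac{1}{4913209} - - \frac{4331068}{3642369} = 307969 \cdot \frac{1}{4913209} + \frac{4331068}{3642369} = \frac{307969}{4913209} + \frac{4331068}{3642369} = \frac{22401179015773}{17895720152121}$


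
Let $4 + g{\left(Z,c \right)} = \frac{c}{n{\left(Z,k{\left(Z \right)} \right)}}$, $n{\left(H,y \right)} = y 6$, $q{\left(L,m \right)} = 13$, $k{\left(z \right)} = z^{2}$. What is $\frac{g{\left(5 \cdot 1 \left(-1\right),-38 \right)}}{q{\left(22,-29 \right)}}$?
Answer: $- \frac{319}{975} \approx -0.32718$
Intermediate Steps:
$n{\left(H,y \right)} = 6 y$
$g{\left(Z,c \right)} = -4 + \frac{c}{6 Z^{2}}$
$\frac{g{\left(5 \cdot 1 \left(-1\right),-38 \right)}}{q{\left(22,-29 \right)}} = \frac{-4 + \frac{1}{6} \left(-38\right) \frac{1}{25}}{13} = \left(-4 + \frac{1}{6} \left(-38\right) \frac{1}{25}\right) \frac{1}{13} = \left(-4 - \frac{19}{75}\right) \frac{1}{13} = \left(- \frac{319}{75}\right) \frac{1}{13} = - \frac{319}{975}$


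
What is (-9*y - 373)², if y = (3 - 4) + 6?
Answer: 174724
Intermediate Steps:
y = 5 (y = -1 + 6 = 5)
(-9*y - 373)² = (-9*5 - 373)² = (-45 - 373)² = (-418)² = 174724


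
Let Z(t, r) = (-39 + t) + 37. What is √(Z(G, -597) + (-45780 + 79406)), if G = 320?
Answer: 2*√8486 ≈ 184.24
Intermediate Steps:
Z(t, r) = -2 + t
√(Z(G, -597) + (-45780 + 79406)) = √((-2 + 320) + (-45780 + 79406)) = √(318 + 33626) = √33944 = 2*√8486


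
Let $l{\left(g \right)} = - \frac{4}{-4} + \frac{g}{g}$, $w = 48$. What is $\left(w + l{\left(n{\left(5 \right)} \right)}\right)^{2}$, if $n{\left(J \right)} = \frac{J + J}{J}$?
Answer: $2500$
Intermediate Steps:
$n{\left(J \right)} = 2$ ($n{\left(J \right)} = \frac{2 J}{J} = 2$)
$l{\left(g \right)} = 2$ ($l{\left(g \right)} = \left(-4\right) \left(- \frac{1}{4}\right) + 1 = 1 + 1 = 2$)
$\left(w + l{\left(n{\left(5 \right)} \right)}\right)^{2} = \left(48 + 2\right)^{2} = 50^{2} = 2500$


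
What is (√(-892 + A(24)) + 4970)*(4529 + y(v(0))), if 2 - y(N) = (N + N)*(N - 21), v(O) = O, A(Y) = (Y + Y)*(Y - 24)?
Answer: 22519070 + 9062*I*√223 ≈ 2.2519e+7 + 1.3532e+5*I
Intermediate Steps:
A(Y) = 2*Y*(-24 + Y) (A(Y) = (2*Y)*(-24 + Y) = 2*Y*(-24 + Y))
y(N) = 2 - 2*N*(-21 + N) (y(N) = 2 - (N + N)*(N - 21) = 2 - 2*N*(-21 + N))
(√(-892 + A(24)) + 4970)*(4529 + y(v(0))) = (√(-892 + 2*24*(-24 + 24)) + 4970)*(4529 + (2 - 2*0² + 42*0)) = (√(-892 + 2*24*0) + 4970)*(4529 + (2 - 2*0 + 0)) = (√(-892 + 0) + 4970)*(4529 + (2 + 0 + 0)) = (√(-892) + 4970)*(4529 + 2) = (2*I*√223 + 4970)*4531 = (4970 + 2*I*√223)*4531 = 22519070 + 9062*I*√223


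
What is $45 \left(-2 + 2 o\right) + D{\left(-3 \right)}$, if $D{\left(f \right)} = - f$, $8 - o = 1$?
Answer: $543$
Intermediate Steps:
$o = 7$ ($o = 8 - 1 = 7$)
$45 \left(-2 + 2 o\right) + D{\left(-3 \right)} = 45 \left(-2 + 2 \cdot 7\right) - -3 = 45 \left(-2 + 14\right) + 3 = 45 \cdot 12 + 3 = 540 + 3 = 543$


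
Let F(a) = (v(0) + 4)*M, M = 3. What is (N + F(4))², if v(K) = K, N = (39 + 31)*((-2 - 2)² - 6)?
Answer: 506944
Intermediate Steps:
N = 700 (N = 70*((-4)² - 6) = 70*(16 - 6) = 70*10 = 700)
F(a) = 12 (F(a) = (0 + 4)*3 = 4*3 = 12)
(N + F(4))² = (700 + 12)² = 712² = 506944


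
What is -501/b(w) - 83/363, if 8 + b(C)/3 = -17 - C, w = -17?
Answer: 59957/2904 ≈ 20.646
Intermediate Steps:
b(C) = -75 - 3*C (b(C) = -24 + 3*(-17 - C) = -24 + (-51 - 3*C) = -75 - 3*C)
-501/b(w) - 83/363 = -501/(-75 - 3*(-17)) - 83/363 = -501/(-75 + 51) - 83*1/363 = -501/(-24) - 83/363 = -501*(-1/24) - 83/363 = 167/8 - 83/363 = 59957/2904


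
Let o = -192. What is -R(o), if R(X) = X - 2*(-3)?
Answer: 186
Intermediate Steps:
R(X) = 6 + X (R(X) = X + 6 = 6 + X)
-R(o) = -(6 - 192) = -1*(-186) = 186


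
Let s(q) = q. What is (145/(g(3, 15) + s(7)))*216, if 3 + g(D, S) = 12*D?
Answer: 783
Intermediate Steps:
g(D, S) = -3 + 12*D
(145/(g(3, 15) + s(7)))*216 = (145/((-3 + 12*3) + 7))*216 = (145/((-3 + 36) + 7))*216 = (145/(33 + 7))*216 = (145/40)*216 = (145*(1/40))*216 = (29/8)*216 = 783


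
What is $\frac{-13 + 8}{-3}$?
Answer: $\frac{5}{3} \approx 1.6667$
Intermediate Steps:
$\frac{-13 + 8}{-3} = \left(- \frac{1}{3}\right) \left(-5\right) = \frac{5}{3}$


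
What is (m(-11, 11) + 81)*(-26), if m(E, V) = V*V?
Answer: -5252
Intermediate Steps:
m(E, V) = V²
(m(-11, 11) + 81)*(-26) = (11² + 81)*(-26) = (121 + 81)*(-26) = 202*(-26) = -5252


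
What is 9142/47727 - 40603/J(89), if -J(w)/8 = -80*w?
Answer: -1417131061/2718529920 ≈ -0.52129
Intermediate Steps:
J(w) = 640*w (J(w) = -(-640)*w = 640*w)
9142/47727 - 40603/J(89) = 9142/47727 - 40603/(640*89) = 9142*(1/47727) - 40603/56960 = 9142/47727 - 40603*1/56960 = 9142/47727 - 40603/56960 = -1417131061/2718529920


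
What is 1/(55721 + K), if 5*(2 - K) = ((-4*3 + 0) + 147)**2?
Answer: 1/52078 ≈ 1.9202e-5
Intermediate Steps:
K = -3643 (K = 2 - ((-4*3 + 0) + 147)**2/5 = 2 - ((-12 + 0) + 147)**2/5 = 2 - (-12 + 147)**2/5 = 2 - 1/5*135**2 = 2 - 1/5*18225 = 2 - 3645 = -3643)
1/(55721 + K) = 1/(55721 - 3643) = 1/52078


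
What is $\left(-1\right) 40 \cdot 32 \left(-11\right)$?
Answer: $14080$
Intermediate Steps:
$\left(-1\right) 40 \cdot 32 \left(-11\right) = \left(-40\right) 32 \left(-11\right) = \left(-1280\right) \left(-11\right) = 14080$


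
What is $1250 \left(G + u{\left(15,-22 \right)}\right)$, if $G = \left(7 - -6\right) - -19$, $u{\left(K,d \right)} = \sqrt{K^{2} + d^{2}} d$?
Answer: $40000 - 27500 \sqrt{709} \approx -6.9224 \cdot 10^{5}$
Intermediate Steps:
$u{\left(K,d \right)} = d \sqrt{K^{2} + d^{2}}$
$G = 32$ ($G = \left(7 + 6\right) + 19 = 13 + 19 = 32$)
$1250 \left(G + u{\left(15,-22 \right)}\right) = 1250 \left(32 - 22 \sqrt{15^{2} + \left(-22\right)^{2}}\right) = 1250 \left(32 - 22 \sqrt{225 + 484}\right) = 1250 \left(32 - 22 \sqrt{709}\right) = 40000 - 27500 \sqrt{709}$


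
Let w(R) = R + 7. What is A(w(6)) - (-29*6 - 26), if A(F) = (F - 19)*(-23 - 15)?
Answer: 428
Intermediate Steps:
w(R) = 7 + R
A(F) = 722 - 38*F (A(F) = (-19 + F)*(-38) = 722 - 38*F)
A(w(6)) - (-29*6 - 26) = (722 - 38*(7 + 6)) - (-29*6 - 26) = (722 - 38*13) - (-174 - 26) = (722 - 494) - 1*(-200) = 228 + 200 = 428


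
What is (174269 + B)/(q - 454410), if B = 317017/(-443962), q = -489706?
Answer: -77368496761/419151627592 ≈ -0.18458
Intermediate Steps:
B = -317017/443962 (B = 317017*(-1/443962) = -317017/443962 ≈ -0.71406)
(174269 + B)/(q - 454410) = (174269 - 317017/443962)/(-489706 - 454410) = (77368496761/443962)/(-944116) = (77368496761/443962)*(-1/944116) = -77368496761/419151627592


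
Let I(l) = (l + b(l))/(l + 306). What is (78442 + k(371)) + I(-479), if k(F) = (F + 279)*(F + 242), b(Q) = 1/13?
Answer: 1072536334/2249 ≈ 4.7690e+5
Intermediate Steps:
b(Q) = 1/13
k(F) = (242 + F)*(279 + F) (k(F) = (279 + F)*(242 + F) = (242 + F)*(279 + F))
I(l) = (1/13 + l)/(306 + l) (I(l) = (l + 1/13)/(l + 306) = (1/13 + l)/(306 + l))
(78442 + k(371)) + I(-479) = (78442 + (67518 + 371² + 521*371)) + (1/13 - 479)/(306 - 479) = (78442 + (67518 + 137641 + 193291)) - 6226/13/(-173) = (78442 + 398450) - 1/173*(-6226/13) = 476892 + 6226/2249 = 1072536334/2249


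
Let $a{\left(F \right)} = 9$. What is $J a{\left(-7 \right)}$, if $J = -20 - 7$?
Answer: $-243$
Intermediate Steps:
$J = -27$
$J a{\left(-7 \right)} = \left(-27\right) 9 = -243$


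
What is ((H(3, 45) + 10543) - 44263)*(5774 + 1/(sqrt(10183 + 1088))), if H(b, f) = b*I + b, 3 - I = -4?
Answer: -194560704 - 864*sqrt(39)/17 ≈ -1.9456e+8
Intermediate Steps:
I = 7 (I = 3 - 1*(-4) = 3 + 4 = 7)
H(b, f) = 8*b (H(b, f) = b*7 + b = 7*b + b = 8*b)
((H(3, 45) + 10543) - 44263)*(5774 + 1/(sqrt(10183 + 1088))) = ((8*3 + 10543) - 44263)*(5774 + 1/(sqrt(10183 + 1088))) = ((24 + 10543) - 44263)*(5774 + 1/(sqrt(11271))) = (10567 - 44263)*(5774 + 1/(17*sqrt(39))) = -33696*(5774 + sqrt(39)/663) = -194560704 - 864*sqrt(39)/17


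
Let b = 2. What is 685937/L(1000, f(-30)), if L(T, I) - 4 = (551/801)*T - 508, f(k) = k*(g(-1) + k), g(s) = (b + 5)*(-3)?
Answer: 549435537/147296 ≈ 3730.1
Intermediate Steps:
g(s) = -21 (g(s) = (2 + 5)*(-3) = 7*(-3) = -21)
f(k) = k*(-21 + k)
L(T, I) = -504 + 551*T/801 (L(T, I) = 4 + ((551/801)*T - 508) = 4 + ((551*(1/801))*T - 508) = 4 + (551*T/801 - 508) = 4 + (-508 + 551*T/801) = -504 + 551*T/801)
685937/L(1000, f(-30)) = 685937/(-504 + (551/801)*1000) = 685937/(-504 + 551000/801) = 685937/(147296/801) = 685937*(801/147296) = 549435537/147296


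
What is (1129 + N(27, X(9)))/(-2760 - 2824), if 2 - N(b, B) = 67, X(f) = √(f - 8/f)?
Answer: -133/698 ≈ -0.19054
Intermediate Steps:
N(b, B) = -65 (N(b, B) = 2 - 1*67 = 2 - 67 = -65)
(1129 + N(27, X(9)))/(-2760 - 2824) = (1129 - 65)/(-2760 - 2824) = 1064/(-5584) = 1064*(-1/5584) = -133/698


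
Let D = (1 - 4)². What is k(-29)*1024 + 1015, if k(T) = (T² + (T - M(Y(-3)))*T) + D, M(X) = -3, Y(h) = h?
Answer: 1643511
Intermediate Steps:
D = 9 (D = (-3)² = 9)
k(T) = 9 + T² + T*(3 + T) (k(T) = (T² + (T - 1*(-3))*T) + 9 = (T² + (T + 3)*T) + 9 = (T² + (3 + T)*T) + 9 = (T² + T*(3 + T)) + 9 = 9 + T² + T*(3 + T))
k(-29)*1024 + 1015 = (9 + 2*(-29)² + 3*(-29))*1024 + 1015 = (9 + 2*841 - 87)*1024 + 1015 = (9 + 1682 - 87)*1024 + 1015 = 1604*1024 + 1015 = 1642496 + 1015 = 1643511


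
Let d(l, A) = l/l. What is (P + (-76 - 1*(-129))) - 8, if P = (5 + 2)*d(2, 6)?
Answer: 52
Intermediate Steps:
d(l, A) = 1
P = 7 (P = (5 + 2)*1 = 7*1 = 7)
(P + (-76 - 1*(-129))) - 8 = (7 + (-76 - 1*(-129))) - 8 = (7 + (-76 + 129)) - 8 = (7 + 53) - 8 = 60 - 8 = 52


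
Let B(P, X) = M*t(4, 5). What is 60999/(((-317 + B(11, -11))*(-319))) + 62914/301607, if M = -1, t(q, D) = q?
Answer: 8280018693/10294751731 ≈ 0.80430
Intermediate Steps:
B(P, X) = -4 (B(P, X) = -1*4 = -4)
60999/(((-317 + B(11, -11))*(-319))) + 62914/301607 = 60999/(((-317 - 4)*(-319))) + 62914/301607 = 60999/((-321*(-319))) + 62914*(1/301607) = 60999/102399 + 62914/301607 = 60999*(1/102399) + 62914/301607 = 20333/34133 + 62914/301607 = 8280018693/10294751731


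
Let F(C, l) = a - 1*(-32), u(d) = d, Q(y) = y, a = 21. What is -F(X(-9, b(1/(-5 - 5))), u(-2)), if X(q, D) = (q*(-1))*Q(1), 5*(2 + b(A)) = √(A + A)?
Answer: -53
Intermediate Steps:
b(A) = -2 + √2*√A/5 (b(A) = -2 + √(A + A)/5 = -2 + √(2*A)/5 = -2 + (√2*√A)/5 = -2 + √2*√A/5)
X(q, D) = -q (X(q, D) = (q*(-1))*1 = -q*1 = -q)
F(C, l) = 53 (F(C, l) = 21 - 1*(-32) = 21 + 32 = 53)
-F(X(-9, b(1/(-5 - 5))), u(-2)) = -1*53 = -53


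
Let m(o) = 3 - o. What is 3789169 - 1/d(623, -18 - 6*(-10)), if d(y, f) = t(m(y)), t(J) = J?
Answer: 2349284781/620 ≈ 3.7892e+6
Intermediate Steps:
d(y, f) = 3 - y
3789169 - 1/d(623, -18 - 6*(-10)) = 3789169 - 1/(3 - 1*623) = 3789169 - 1/(3 - 623) = 3789169 - 1/(-620) = 3789169 - 1*(-1/620) = 3789169 + 1/620 = 2349284781/620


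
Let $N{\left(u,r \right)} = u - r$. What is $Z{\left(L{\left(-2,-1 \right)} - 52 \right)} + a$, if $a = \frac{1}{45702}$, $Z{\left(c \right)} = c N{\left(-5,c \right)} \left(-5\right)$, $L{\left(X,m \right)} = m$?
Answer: $\frac{581329441}{45702} \approx 12720.0$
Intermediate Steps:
$Z{\left(c \right)} = - 5 c \left(-5 - c\right)$ ($Z{\left(c \right)} = c \left(-5 - c\right) \left(-5\right) = - 5 c \left(-5 - c\right)$)
$a = \frac{1}{45702} \approx 2.1881 \cdot 10^{-5}$
$Z{\left(L{\left(-2,-1 \right)} - 52 \right)} + a = 5 \left(-1 - 52\right) \left(5 - 53\right) + \frac{1}{45702} = 5 \left(-53\right) \left(5 - 53\right) + \frac{1}{45702} = 5 \left(-53\right) \left(-48\right) + \frac{1}{45702} = 12720 + \frac{1}{45702} = \frac{581329441}{45702}$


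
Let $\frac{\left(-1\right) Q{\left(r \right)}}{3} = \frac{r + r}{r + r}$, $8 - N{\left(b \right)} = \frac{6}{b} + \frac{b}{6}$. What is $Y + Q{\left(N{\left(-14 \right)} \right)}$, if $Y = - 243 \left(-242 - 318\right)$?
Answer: $136077$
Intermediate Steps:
$N{\left(b \right)} = 8 - \frac{6}{b} - \frac{b}{6}$ ($N{\left(b \right)} = 8 - \left(\frac{6}{b} + \frac{b}{6}\right) = 8 - \frac{6}{b} - \frac{b}{6}$)
$Q{\left(r \right)} = -3$ ($Q{\left(r \right)} = - 3 \frac{r + r}{r + r} = - 3 \frac{2 r}{2 r} = - 3 \cdot 2 r \frac{1}{2 r} = \left(-3\right) 1 = -3$)
$Y = 136080$ ($Y = \left(-243\right) \left(-560\right) = 136080$)
$Y + Q{\left(N{\left(-14 \right)} \right)} = 136080 - 3 = 136077$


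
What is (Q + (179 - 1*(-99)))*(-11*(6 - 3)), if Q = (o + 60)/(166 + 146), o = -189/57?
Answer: -18139671/1976 ≈ -9180.0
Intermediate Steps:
o = -63/19 (o = -189*1/57 = -63/19 ≈ -3.3158)
Q = 359/1976 (Q = (-63/19 + 60)/(166 + 146) = (1077/19)/312 = (1077/19)*(1/312) = 359/1976 ≈ 0.18168)
(Q + (179 - 1*(-99)))*(-11*(6 - 3)) = (359/1976 + (179 - 1*(-99)))*(-11*(6 - 3)) = (359/1976 + (179 + 99))*(-11*3) = (359/1976 + 278)*(-33) = (549687/1976)*(-33) = -18139671/1976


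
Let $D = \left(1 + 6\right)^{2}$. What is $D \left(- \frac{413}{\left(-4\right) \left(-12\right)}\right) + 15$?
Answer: $- \frac{19517}{48} \approx -406.6$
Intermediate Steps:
$D = 49$ ($D = 7^{2} = 49$)
$D \left(- \frac{413}{\left(-4\right) \left(-12\right)}\right) + 15 = 49 \left(- \frac{413}{\left(-4\right) \left(-12\right)}\right) + 15 = 49 \left(- \frac{413}{48}\right) + 15 = - \frac{20237}{48} + 15 = - \frac{19517}{48}$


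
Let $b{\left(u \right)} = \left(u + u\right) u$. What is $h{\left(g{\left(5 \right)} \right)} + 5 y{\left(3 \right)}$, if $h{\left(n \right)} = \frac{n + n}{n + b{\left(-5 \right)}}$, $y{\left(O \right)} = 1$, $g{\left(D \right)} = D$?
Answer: $\frac{57}{11} \approx 5.1818$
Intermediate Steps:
$b{\left(u \right)} = 2 u^{2}$ ($b{\left(u \right)} = 2 u u = 2 u^{2}$)
$h{\left(n \right)} = \frac{2 n}{50 + n}$ ($h{\left(n \right)} = \frac{n + n}{n + 2 \left(-5\right)^{2}} = \frac{2 n}{n + 2 \cdot 25} = \frac{2 n}{n + 50} = \frac{2 n}{50 + n}$)
$h{\left(g{\left(5 \right)} \right)} + 5 y{\left(3 \right)} = 2 \cdot 5 \frac{1}{50 + 5} + 5 \cdot 1 = 2 \cdot 5 \cdot \frac{1}{55} + 5 = \frac{2}{11} + 5 = \frac{57}{11}$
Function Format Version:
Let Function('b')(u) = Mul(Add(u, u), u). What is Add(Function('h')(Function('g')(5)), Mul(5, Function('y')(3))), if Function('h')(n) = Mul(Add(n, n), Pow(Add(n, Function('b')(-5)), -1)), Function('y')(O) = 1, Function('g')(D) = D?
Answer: Rational(57, 11) ≈ 5.1818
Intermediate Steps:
Function('b')(u) = Mul(2, Pow(u, 2)) (Function('b')(u) = Mul(Mul(2, u), u) = Mul(2, Pow(u, 2)))
Function('h')(n) = Mul(2, n, Pow(Add(50, n), -1)) (Function('h')(n) = Mul(Add(n, n), Pow(Add(n, Mul(2, Pow(-5, 2))), -1)) = Mul(Mul(2, n), Pow(Add(n, Mul(2, 25)), -1)) = Mul(Mul(2, n), Pow(Add(n, 50), -1)) = Mul(Mul(2, n), Pow(Add(50, n), -1)) = Mul(2, n, Pow(Add(50, n), -1)))
Add(Function('h')(Function('g')(5)), Mul(5, Function('y')(3))) = Add(Mul(2, 5, Pow(Add(50, 5), -1)), Mul(5, 1)) = Add(Mul(2, 5, Pow(55, -1)), 5) = Add(Mul(2, 5, Rational(1, 55)), 5) = Add(Rational(2, 11), 5) = Rational(57, 11)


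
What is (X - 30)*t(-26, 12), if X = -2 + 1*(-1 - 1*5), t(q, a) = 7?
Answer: -266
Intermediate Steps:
X = -8 (X = -2 + 1*(-1 - 5) = -2 + 1*(-6) = -2 - 6 = -8)
(X - 30)*t(-26, 12) = (-8 - 30)*7 = -38*7 = -266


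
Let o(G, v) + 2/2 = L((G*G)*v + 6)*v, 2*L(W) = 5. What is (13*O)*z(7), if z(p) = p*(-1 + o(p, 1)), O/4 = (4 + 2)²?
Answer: 6552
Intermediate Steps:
L(W) = 5/2 (L(W) = (½)*5 = 5/2)
O = 144 (O = 4*(4 + 2)² = 4*6² = 4*36 = 144)
o(G, v) = -1 + 5*v/2
z(p) = p/2 (z(p) = p*(-1 + (-1 + (5/2)*1)) = p*(-1 + (-1 + 5/2)) = p*(-1 + 3/2) = p*(½) = p/2)
(13*O)*z(7) = (13*144)*((½)*7) = 1872*(7/2) = 6552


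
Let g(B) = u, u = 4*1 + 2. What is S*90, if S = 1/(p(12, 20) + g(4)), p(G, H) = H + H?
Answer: 45/23 ≈ 1.9565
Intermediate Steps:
p(G, H) = 2*H
u = 6 (u = 4 + 2 = 6)
g(B) = 6
S = 1/46 (S = 1/(2*20 + 6) = 1/(40 + 6) = 1/46 ≈ 0.021739)
S*90 = (1/46)*90 = 45/23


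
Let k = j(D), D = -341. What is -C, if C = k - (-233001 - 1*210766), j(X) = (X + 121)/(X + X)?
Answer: -13756787/31 ≈ -4.4377e+5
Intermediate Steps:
j(X) = (121 + X)/(2*X) (j(X) = (121 + X)/((2*X)) = (121 + X)*(1/(2*X)) = (121 + X)/(2*X))
k = 10/31 (k = (1/2)*(121 - 341)/(-341) = (1/2)*(-1/341)*(-220) = 10/31 ≈ 0.32258)
C = 13756787/31 (C = 10/31 - (-233001 - 1*210766) = 10/31 - (-233001 - 210766) = 10/31 - 1*(-443767) = 10/31 + 443767 = 13756787/31 ≈ 4.4377e+5)
-C = -1*13756787/31 = -13756787/31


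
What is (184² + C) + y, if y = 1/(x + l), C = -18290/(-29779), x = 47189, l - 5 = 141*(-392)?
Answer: 8144369739113/240554762 ≈ 33857.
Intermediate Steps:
l = -55267 (l = 5 + 141*(-392) = 5 - 55272 = -55267)
C = 18290/29779 (C = -18290*(-1)/29779 = -1*(-18290/29779) = 18290/29779 ≈ 0.61419)
y = -1/8078 (y = 1/(47189 - 55267) = 1/(-8078) = -1/8078 ≈ -0.00012379)
(184² + C) + y = (184² + 18290/29779) - 1/8078 = (33856 + 18290/29779) - 1/8078 = 1008216114/29779 - 1/8078 = 8144369739113/240554762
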